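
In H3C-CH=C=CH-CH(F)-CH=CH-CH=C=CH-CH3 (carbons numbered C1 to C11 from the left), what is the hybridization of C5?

C5 (4 σ bonds) has steric number 4: sp3.

sp^3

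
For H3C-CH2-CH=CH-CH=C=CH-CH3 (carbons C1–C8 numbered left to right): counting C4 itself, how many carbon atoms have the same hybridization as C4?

C4 is sp2 (one π bond).
C1: sp3
C2: sp3
C3: sp2 ✓
C4: sp2 ✓
C5: sp2 ✓
C6: sp
C7: sp2 ✓
C8: sp3
4 carbons are sp2.

4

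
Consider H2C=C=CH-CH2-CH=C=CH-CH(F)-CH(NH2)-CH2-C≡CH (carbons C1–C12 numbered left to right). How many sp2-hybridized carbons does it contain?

4

C1: sp2 ✓
C2: sp
C3: sp2 ✓
C4: sp3
C5: sp2 ✓
C6: sp
C7: sp2 ✓
C8: sp3
C9: sp3
C10: sp3
C11: sp
C12: sp
C1, C3, C5, C7 → 4 sp2 carbons.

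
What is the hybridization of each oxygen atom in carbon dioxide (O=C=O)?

sp²

One σ bond + two lone pairs = steric number 3 → sp2.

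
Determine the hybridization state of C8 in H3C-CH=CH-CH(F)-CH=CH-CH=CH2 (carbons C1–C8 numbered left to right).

sp²

C8 has 3 σ bonds, plus one π bond: steric number 3 → sp2.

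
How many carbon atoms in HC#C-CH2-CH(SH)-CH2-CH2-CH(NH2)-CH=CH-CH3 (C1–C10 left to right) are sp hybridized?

C1: sp ✓
C2: sp ✓
C3: sp3
C4: sp3
C5: sp3
C6: sp3
C7: sp3
C8: sp2
C9: sp2
C10: sp3
C1, C2 → 2 sp carbons.

2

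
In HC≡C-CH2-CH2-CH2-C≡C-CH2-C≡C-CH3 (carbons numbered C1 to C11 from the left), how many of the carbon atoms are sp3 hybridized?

5

C1: sp
C2: sp
C3: sp3 ✓
C4: sp3 ✓
C5: sp3 ✓
C6: sp
C7: sp
C8: sp3 ✓
C9: sp
C10: sp
C11: sp3 ✓
C3, C4, C5, C8, C11 → 5 sp3 carbons.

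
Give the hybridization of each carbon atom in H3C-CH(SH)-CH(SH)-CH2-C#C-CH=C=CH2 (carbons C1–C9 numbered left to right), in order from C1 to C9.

C1 carries 4 σ bonds, giving a steric number of 4, so it is sp3.
C2: 4 σ bonds — 4 electron domains, sp3.
C3 carries 4 σ bonds, giving a steric number of 4, so it is sp3.
C4 — 4 σ bonds. Steric number 4, so sp3.
C5: 2 σ bonds, plus two π bonds; 2 regions of electron density → sp.
C6 carries 2 σ bonds, plus two π bonds, giving a steric number of 2, so it is sp.
C7 carries 3 σ bonds, plus one π bond, giving a steric number of 3, so it is sp2.
C8: 2 σ bonds, plus two π bonds; 2 regions of electron density → sp.
C9: 3 σ bonds, plus one π bond — 3 electron domains, sp2.

C1 sp3, C2 sp3, C3 sp3, C4 sp3, C5 sp, C6 sp, C7 sp2, C8 sp, C9 sp2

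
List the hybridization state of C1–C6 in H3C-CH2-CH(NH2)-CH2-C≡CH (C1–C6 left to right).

C1 sp3, C2 sp3, C3 sp3, C4 sp3, C5 sp, C6 sp

C1 carries 4 σ bonds, giving a steric number of 4, so it is sp3.
C2 is sp3: 4 σ bonds, 4 electron-density regions.
C3: 4 σ bonds — 4 electron domains, sp3.
C4: 4 σ bonds; 4 regions of electron density → sp3.
C5 (2 σ bonds, plus two π bonds) has steric number 2: sp.
C6 — 2 σ bonds, plus two π bonds. Steric number 2, so sp.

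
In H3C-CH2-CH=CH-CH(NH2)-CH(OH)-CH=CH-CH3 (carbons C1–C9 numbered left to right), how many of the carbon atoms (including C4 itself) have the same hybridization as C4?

C4 is sp2 (one π bond).
C1: sp3
C2: sp3
C3: sp2 ✓
C4: sp2 ✓
C5: sp3
C6: sp3
C7: sp2 ✓
C8: sp2 ✓
C9: sp3
4 carbons are sp2.

4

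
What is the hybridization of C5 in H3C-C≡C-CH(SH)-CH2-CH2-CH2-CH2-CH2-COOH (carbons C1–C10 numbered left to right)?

C5 — 4 σ bonds. Steric number 4, so sp3.

sp3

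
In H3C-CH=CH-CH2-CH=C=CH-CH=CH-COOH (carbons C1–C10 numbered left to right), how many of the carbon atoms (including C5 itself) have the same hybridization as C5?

7

C5 is sp2 (one π bond).
C1: sp3
C2: sp2 ✓
C3: sp2 ✓
C4: sp3
C5: sp2 ✓
C6: sp
C7: sp2 ✓
C8: sp2 ✓
C9: sp2 ✓
C10: sp2 ✓
7 carbons are sp2.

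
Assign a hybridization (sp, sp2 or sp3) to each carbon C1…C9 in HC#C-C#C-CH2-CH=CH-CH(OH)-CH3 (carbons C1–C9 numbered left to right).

C1 — 2 σ bonds, plus two π bonds. Steric number 2, so sp.
C2: 2 σ bonds, plus two π bonds — 2 electron domains, sp.
C3 is sp: 2 σ bonds, plus two π bonds, 2 electron-density regions.
C4 carries 2 σ bonds, plus two π bonds, giving a steric number of 2, so it is sp.
C5: 4 σ bonds; 4 regions of electron density → sp3.
C6 has 3 σ bonds, plus one π bond: steric number 3 → sp2.
C7 (3 σ bonds, plus one π bond) has steric number 3: sp2.
C8 carries 4 σ bonds, giving a steric number of 4, so it is sp3.
C9 carries 4 σ bonds, giving a steric number of 4, so it is sp3.

C1 sp, C2 sp, C3 sp, C4 sp, C5 sp3, C6 sp2, C7 sp2, C8 sp3, C9 sp3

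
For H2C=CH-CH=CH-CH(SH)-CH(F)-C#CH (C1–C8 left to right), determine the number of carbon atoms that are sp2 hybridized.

C1: sp2 ✓
C2: sp2 ✓
C3: sp2 ✓
C4: sp2 ✓
C5: sp3
C6: sp3
C7: sp
C8: sp
C1, C2, C3, C4 → 4 sp2 carbons.

4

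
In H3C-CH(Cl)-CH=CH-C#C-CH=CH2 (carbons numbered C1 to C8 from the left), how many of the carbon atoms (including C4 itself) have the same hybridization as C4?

C4 is sp2 (one π bond).
C1: sp3
C2: sp3
C3: sp2 ✓
C4: sp2 ✓
C5: sp
C6: sp
C7: sp2 ✓
C8: sp2 ✓
4 carbons are sp2.

4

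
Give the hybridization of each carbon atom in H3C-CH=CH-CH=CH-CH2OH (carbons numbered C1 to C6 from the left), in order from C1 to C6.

C1 sp3, C2 sp2, C3 sp2, C4 sp2, C5 sp2, C6 sp3

C1: 4 σ bonds; 4 regions of electron density → sp3.
C2 (3 σ bonds, plus one π bond) has steric number 3: sp2.
C3 — 3 σ bonds, plus one π bond. Steric number 3, so sp2.
C4 has 3 σ bonds, plus one π bond: steric number 3 → sp2.
C5 — 3 σ bonds, plus one π bond. Steric number 3, so sp2.
C6 carries 4 σ bonds, giving a steric number of 4, so it is sp3.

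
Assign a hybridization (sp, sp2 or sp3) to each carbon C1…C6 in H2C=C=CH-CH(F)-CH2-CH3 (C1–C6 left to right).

C1: 3 σ bonds, plus one π bond — 3 electron domains, sp2.
C2 — 2 σ bonds, plus two π bonds. Steric number 2, so sp.
C3 carries 3 σ bonds, plus one π bond, giving a steric number of 3, so it is sp2.
C4: 4 σ bonds — 4 electron domains, sp3.
C5 carries 4 σ bonds, giving a steric number of 4, so it is sp3.
C6 carries 4 σ bonds, giving a steric number of 4, so it is sp3.

C1 sp2, C2 sp, C3 sp2, C4 sp3, C5 sp3, C6 sp3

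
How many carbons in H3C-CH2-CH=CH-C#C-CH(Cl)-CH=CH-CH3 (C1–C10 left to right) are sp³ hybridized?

4

C1: sp3 ✓
C2: sp3 ✓
C3: sp2
C4: sp2
C5: sp
C6: sp
C7: sp3 ✓
C8: sp2
C9: sp2
C10: sp3 ✓
C1, C2, C7, C10 → 4 sp3 carbons.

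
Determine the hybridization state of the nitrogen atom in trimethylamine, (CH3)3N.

sp3

The nitrogen atom has 3 σ bonds and 1 lone pair: steric number 4 → sp3.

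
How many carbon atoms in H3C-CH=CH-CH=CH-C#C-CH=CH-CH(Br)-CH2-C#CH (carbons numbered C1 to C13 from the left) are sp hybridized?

4

C1: sp3
C2: sp2
C3: sp2
C4: sp2
C5: sp2
C6: sp ✓
C7: sp ✓
C8: sp2
C9: sp2
C10: sp3
C11: sp3
C12: sp ✓
C13: sp ✓
C6, C7, C12, C13 → 4 sp carbons.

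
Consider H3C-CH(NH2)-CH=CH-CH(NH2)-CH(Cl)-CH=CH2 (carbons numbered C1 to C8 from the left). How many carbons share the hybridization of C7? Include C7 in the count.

C7 is sp2 (one π bond).
C1: sp3
C2: sp3
C3: sp2 ✓
C4: sp2 ✓
C5: sp3
C6: sp3
C7: sp2 ✓
C8: sp2 ✓
4 carbons are sp2.

4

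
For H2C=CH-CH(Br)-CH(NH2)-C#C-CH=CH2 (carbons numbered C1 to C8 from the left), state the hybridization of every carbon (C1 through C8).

C1 (3 σ bonds, plus one π bond) has steric number 3: sp2.
C2: 3 σ bonds, plus one π bond; 3 regions of electron density → sp2.
C3 — 4 σ bonds. Steric number 4, so sp3.
C4 is sp3: 4 σ bonds, 4 electron-density regions.
C5: 2 σ bonds, plus two π bonds; 2 regions of electron density → sp.
C6 is sp: 2 σ bonds, plus two π bonds, 2 electron-density regions.
C7 is sp2: 3 σ bonds, plus one π bond, 3 electron-density regions.
C8: 3 σ bonds, plus one π bond; 3 regions of electron density → sp2.

C1 sp2, C2 sp2, C3 sp3, C4 sp3, C5 sp, C6 sp, C7 sp2, C8 sp2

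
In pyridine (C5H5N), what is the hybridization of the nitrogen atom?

N has two σ bonds and one lone pair in the ring plane (steric number 3 → sp2); its p orbital contributes one electron to the aromatic π system via the C=N double bond.

sp²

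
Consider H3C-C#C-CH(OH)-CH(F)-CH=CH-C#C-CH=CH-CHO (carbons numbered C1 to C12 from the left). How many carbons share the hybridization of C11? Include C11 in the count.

C11 is sp2 (one π bond).
C1: sp3
C2: sp
C3: sp
C4: sp3
C5: sp3
C6: sp2 ✓
C7: sp2 ✓
C8: sp
C9: sp
C10: sp2 ✓
C11: sp2 ✓
C12: sp2 ✓
5 carbons are sp2.

5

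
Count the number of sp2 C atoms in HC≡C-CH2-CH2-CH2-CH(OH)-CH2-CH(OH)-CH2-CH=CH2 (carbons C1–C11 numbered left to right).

C1: sp
C2: sp
C3: sp3
C4: sp3
C5: sp3
C6: sp3
C7: sp3
C8: sp3
C9: sp3
C10: sp2 ✓
C11: sp2 ✓
C10, C11 → 2 sp2 carbons.

2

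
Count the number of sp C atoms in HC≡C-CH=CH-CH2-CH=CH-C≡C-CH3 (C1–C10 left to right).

4

C1: sp ✓
C2: sp ✓
C3: sp2
C4: sp2
C5: sp3
C6: sp2
C7: sp2
C8: sp ✓
C9: sp ✓
C10: sp3
C1, C2, C8, C9 → 4 sp carbons.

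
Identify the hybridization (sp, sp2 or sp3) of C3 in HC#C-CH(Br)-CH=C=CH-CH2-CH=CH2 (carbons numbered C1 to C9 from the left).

sp^3

C3: 4 σ bonds — 4 electron domains, sp3.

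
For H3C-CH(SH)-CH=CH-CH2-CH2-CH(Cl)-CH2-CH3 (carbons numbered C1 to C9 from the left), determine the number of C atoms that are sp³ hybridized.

C1: sp3 ✓
C2: sp3 ✓
C3: sp2
C4: sp2
C5: sp3 ✓
C6: sp3 ✓
C7: sp3 ✓
C8: sp3 ✓
C9: sp3 ✓
C1, C2, C5, C6, C7, C8, C9 → 7 sp3 carbons.

7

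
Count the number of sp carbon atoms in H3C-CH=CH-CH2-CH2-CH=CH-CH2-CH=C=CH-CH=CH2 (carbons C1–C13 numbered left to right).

C1: sp3
C2: sp2
C3: sp2
C4: sp3
C5: sp3
C6: sp2
C7: sp2
C8: sp3
C9: sp2
C10: sp ✓
C11: sp2
C12: sp2
C13: sp2
C10 → 1 sp carbon.

1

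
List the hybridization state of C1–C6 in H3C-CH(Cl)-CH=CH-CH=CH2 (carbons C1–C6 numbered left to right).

C1 carries 4 σ bonds, giving a steric number of 4, so it is sp3.
C2 is sp3: 4 σ bonds, 4 electron-density regions.
C3: 3 σ bonds, plus one π bond — 3 electron domains, sp2.
C4 carries 3 σ bonds, plus one π bond, giving a steric number of 3, so it is sp2.
C5 (3 σ bonds, plus one π bond) has steric number 3: sp2.
C6: 3 σ bonds, plus one π bond — 3 electron domains, sp2.

C1 sp3, C2 sp3, C3 sp2, C4 sp2, C5 sp2, C6 sp2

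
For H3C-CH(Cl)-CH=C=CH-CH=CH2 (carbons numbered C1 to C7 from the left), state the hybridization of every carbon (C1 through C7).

C1 sp3, C2 sp3, C3 sp2, C4 sp, C5 sp2, C6 sp2, C7 sp2

C1 carries 4 σ bonds, giving a steric number of 4, so it is sp3.
C2: 4 σ bonds — 4 electron domains, sp3.
C3 has 3 σ bonds, plus one π bond: steric number 3 → sp2.
C4: 2 σ bonds, plus two π bonds; 2 regions of electron density → sp.
C5 has 3 σ bonds, plus one π bond: steric number 3 → sp2.
C6: 3 σ bonds, plus one π bond — 3 electron domains, sp2.
C7 has 3 σ bonds, plus one π bond: steric number 3 → sp2.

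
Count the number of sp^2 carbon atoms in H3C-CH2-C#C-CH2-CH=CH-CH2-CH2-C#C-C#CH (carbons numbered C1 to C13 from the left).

2

C1: sp3
C2: sp3
C3: sp
C4: sp
C5: sp3
C6: sp2 ✓
C7: sp2 ✓
C8: sp3
C9: sp3
C10: sp
C11: sp
C12: sp
C13: sp
C6, C7 → 2 sp2 carbons.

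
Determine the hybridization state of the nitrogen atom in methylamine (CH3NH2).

Three σ bonds + one lone pair = steric number 4 → sp3.

sp^3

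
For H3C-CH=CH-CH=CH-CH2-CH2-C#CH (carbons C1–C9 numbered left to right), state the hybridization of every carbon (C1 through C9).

C1 sp3, C2 sp2, C3 sp2, C4 sp2, C5 sp2, C6 sp3, C7 sp3, C8 sp, C9 sp

C1: 4 σ bonds; 4 regions of electron density → sp3.
C2 (3 σ bonds, plus one π bond) has steric number 3: sp2.
C3: 3 σ bonds, plus one π bond; 3 regions of electron density → sp2.
C4: 3 σ bonds, plus one π bond — 3 electron domains, sp2.
C5 is sp2: 3 σ bonds, plus one π bond, 3 electron-density regions.
C6 carries 4 σ bonds, giving a steric number of 4, so it is sp3.
C7 carries 4 σ bonds, giving a steric number of 4, so it is sp3.
C8: 2 σ bonds, plus two π bonds; 2 regions of electron density → sp.
C9: 2 σ bonds, plus two π bonds; 2 regions of electron density → sp.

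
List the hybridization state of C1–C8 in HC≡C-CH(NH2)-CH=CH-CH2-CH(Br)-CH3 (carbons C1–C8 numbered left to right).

C1 sp, C2 sp, C3 sp3, C4 sp2, C5 sp2, C6 sp3, C7 sp3, C8 sp3

C1 (2 σ bonds, plus two π bonds) has steric number 2: sp.
C2 (2 σ bonds, plus two π bonds) has steric number 2: sp.
C3 — 4 σ bonds. Steric number 4, so sp3.
C4: 3 σ bonds, plus one π bond — 3 electron domains, sp2.
C5 (3 σ bonds, plus one π bond) has steric number 3: sp2.
C6 has 4 σ bonds: steric number 4 → sp3.
C7 has 4 σ bonds: steric number 4 → sp3.
C8 — 4 σ bonds. Steric number 4, so sp3.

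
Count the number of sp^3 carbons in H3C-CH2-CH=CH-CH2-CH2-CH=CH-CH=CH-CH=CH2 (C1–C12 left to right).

4

C1: sp3 ✓
C2: sp3 ✓
C3: sp2
C4: sp2
C5: sp3 ✓
C6: sp3 ✓
C7: sp2
C8: sp2
C9: sp2
C10: sp2
C11: sp2
C12: sp2
C1, C2, C5, C6 → 4 sp3 carbons.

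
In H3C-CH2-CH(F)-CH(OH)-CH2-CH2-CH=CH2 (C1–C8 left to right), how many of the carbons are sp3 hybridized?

C1: sp3 ✓
C2: sp3 ✓
C3: sp3 ✓
C4: sp3 ✓
C5: sp3 ✓
C6: sp3 ✓
C7: sp2
C8: sp2
C1, C2, C3, C4, C5, C6 → 6 sp3 carbons.

6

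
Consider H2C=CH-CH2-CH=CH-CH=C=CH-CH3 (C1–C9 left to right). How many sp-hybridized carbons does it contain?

C1: sp2
C2: sp2
C3: sp3
C4: sp2
C5: sp2
C6: sp2
C7: sp ✓
C8: sp2
C9: sp3
C7 → 1 sp carbon.

1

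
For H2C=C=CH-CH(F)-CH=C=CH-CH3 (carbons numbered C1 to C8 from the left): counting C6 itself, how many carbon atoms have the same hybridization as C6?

2

C6 is sp (two π bonds).
C1: sp2
C2: sp ✓
C3: sp2
C4: sp3
C5: sp2
C6: sp ✓
C7: sp2
C8: sp3
2 carbons are sp.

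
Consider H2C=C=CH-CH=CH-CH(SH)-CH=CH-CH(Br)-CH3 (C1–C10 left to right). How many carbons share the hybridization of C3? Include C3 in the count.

C3 is sp2 (one π bond).
C1: sp2 ✓
C2: sp
C3: sp2 ✓
C4: sp2 ✓
C5: sp2 ✓
C6: sp3
C7: sp2 ✓
C8: sp2 ✓
C9: sp3
C10: sp3
6 carbons are sp2.

6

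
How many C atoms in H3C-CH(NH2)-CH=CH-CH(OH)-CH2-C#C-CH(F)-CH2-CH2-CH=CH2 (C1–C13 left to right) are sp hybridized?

2

C1: sp3
C2: sp3
C3: sp2
C4: sp2
C5: sp3
C6: sp3
C7: sp ✓
C8: sp ✓
C9: sp3
C10: sp3
C11: sp3
C12: sp2
C13: sp2
C7, C8 → 2 sp carbons.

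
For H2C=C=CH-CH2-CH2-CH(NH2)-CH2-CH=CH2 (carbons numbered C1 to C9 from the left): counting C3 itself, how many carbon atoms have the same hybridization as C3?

C3 is sp2 (one π bond).
C1: sp2 ✓
C2: sp
C3: sp2 ✓
C4: sp3
C5: sp3
C6: sp3
C7: sp3
C8: sp2 ✓
C9: sp2 ✓
4 carbons are sp2.

4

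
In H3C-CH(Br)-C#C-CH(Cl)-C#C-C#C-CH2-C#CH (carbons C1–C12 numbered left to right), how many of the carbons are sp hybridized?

8

C1: sp3
C2: sp3
C3: sp ✓
C4: sp ✓
C5: sp3
C6: sp ✓
C7: sp ✓
C8: sp ✓
C9: sp ✓
C10: sp3
C11: sp ✓
C12: sp ✓
C3, C4, C6, C7, C8, C9, C11, C12 → 8 sp carbons.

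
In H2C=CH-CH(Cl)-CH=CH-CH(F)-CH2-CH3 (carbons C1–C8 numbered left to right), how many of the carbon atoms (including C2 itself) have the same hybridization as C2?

4

C2 is sp2 (one π bond).
C1: sp2 ✓
C2: sp2 ✓
C3: sp3
C4: sp2 ✓
C5: sp2 ✓
C6: sp3
C7: sp3
C8: sp3
4 carbons are sp2.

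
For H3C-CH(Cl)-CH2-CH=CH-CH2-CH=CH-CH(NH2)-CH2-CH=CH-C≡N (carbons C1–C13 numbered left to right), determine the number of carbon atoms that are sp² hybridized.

C1: sp3
C2: sp3
C3: sp3
C4: sp2 ✓
C5: sp2 ✓
C6: sp3
C7: sp2 ✓
C8: sp2 ✓
C9: sp3
C10: sp3
C11: sp2 ✓
C12: sp2 ✓
C13: sp
C4, C5, C7, C8, C11, C12 → 6 sp2 carbons.

6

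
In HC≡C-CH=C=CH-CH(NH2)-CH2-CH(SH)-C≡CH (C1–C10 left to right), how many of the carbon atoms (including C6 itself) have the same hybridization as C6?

3

C6 is sp3 (only σ bonds).
C1: sp
C2: sp
C3: sp2
C4: sp
C5: sp2
C6: sp3 ✓
C7: sp3 ✓
C8: sp3 ✓
C9: sp
C10: sp
3 carbons are sp3.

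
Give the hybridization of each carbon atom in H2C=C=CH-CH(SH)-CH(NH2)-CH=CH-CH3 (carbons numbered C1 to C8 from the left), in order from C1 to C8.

C1 sp2, C2 sp, C3 sp2, C4 sp3, C5 sp3, C6 sp2, C7 sp2, C8 sp3

C1: 3 σ bonds, plus one π bond — 3 electron domains, sp2.
C2: 2 σ bonds, plus two π bonds — 2 electron domains, sp.
C3 has 3 σ bonds, plus one π bond: steric number 3 → sp2.
C4: 4 σ bonds — 4 electron domains, sp3.
C5 — 4 σ bonds. Steric number 4, so sp3.
C6 is sp2: 3 σ bonds, plus one π bond, 3 electron-density regions.
C7: 3 σ bonds, plus one π bond — 3 electron domains, sp2.
C8 carries 4 σ bonds, giving a steric number of 4, so it is sp3.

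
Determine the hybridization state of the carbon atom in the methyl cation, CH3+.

Three σ bonds to H, empty p orbital → sp2, trigonal planar.

sp^2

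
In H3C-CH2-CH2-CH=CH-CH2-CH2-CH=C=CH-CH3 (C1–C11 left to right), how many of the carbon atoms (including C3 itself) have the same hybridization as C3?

C3 is sp3 (only σ bonds).
C1: sp3 ✓
C2: sp3 ✓
C3: sp3 ✓
C4: sp2
C5: sp2
C6: sp3 ✓
C7: sp3 ✓
C8: sp2
C9: sp
C10: sp2
C11: sp3 ✓
6 carbons are sp3.

6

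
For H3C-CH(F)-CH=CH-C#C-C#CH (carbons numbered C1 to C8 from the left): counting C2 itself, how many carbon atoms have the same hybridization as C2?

2

C2 is sp3 (only σ bonds).
C1: sp3 ✓
C2: sp3 ✓
C3: sp2
C4: sp2
C5: sp
C6: sp
C7: sp
C8: sp
2 carbons are sp3.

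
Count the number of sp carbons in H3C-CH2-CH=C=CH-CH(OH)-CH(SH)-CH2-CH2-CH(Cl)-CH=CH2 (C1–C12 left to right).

C1: sp3
C2: sp3
C3: sp2
C4: sp ✓
C5: sp2
C6: sp3
C7: sp3
C8: sp3
C9: sp3
C10: sp3
C11: sp2
C12: sp2
C4 → 1 sp carbon.

1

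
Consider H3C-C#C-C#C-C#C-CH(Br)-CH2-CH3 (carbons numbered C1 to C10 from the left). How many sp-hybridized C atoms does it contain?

C1: sp3
C2: sp ✓
C3: sp ✓
C4: sp ✓
C5: sp ✓
C6: sp ✓
C7: sp ✓
C8: sp3
C9: sp3
C10: sp3
C2, C3, C4, C5, C6, C7 → 6 sp carbons.

6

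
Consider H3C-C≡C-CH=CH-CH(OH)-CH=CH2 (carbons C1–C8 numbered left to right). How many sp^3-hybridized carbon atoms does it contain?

2

C1: sp3 ✓
C2: sp
C3: sp
C4: sp2
C5: sp2
C6: sp3 ✓
C7: sp2
C8: sp2
C1, C6 → 2 sp3 carbons.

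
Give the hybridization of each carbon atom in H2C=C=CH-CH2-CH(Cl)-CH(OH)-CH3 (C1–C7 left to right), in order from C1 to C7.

C1: 3 σ bonds, plus one π bond — 3 electron domains, sp2.
C2: 2 σ bonds, plus two π bonds; 2 regions of electron density → sp.
C3 carries 3 σ bonds, plus one π bond, giving a steric number of 3, so it is sp2.
C4 — 4 σ bonds. Steric number 4, so sp3.
C5: 4 σ bonds — 4 electron domains, sp3.
C6 (4 σ bonds) has steric number 4: sp3.
C7 is sp3: 4 σ bonds, 4 electron-density regions.

C1 sp2, C2 sp, C3 sp2, C4 sp3, C5 sp3, C6 sp3, C7 sp3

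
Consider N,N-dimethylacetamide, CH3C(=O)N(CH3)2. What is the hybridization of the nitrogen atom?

Amide resonance: N lone pair conjugated with C=O → sp2.

sp^2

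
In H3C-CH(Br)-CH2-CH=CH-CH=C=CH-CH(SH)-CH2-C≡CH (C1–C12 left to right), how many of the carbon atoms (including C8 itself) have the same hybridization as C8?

4

C8 is sp2 (one π bond).
C1: sp3
C2: sp3
C3: sp3
C4: sp2 ✓
C5: sp2 ✓
C6: sp2 ✓
C7: sp
C8: sp2 ✓
C9: sp3
C10: sp3
C11: sp
C12: sp
4 carbons are sp2.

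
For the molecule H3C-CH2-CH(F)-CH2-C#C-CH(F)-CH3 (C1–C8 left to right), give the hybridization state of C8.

C8: 4 σ bonds; 4 regions of electron density → sp3.

sp3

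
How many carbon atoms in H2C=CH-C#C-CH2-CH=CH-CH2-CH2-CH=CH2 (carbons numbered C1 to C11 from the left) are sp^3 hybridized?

C1: sp2
C2: sp2
C3: sp
C4: sp
C5: sp3 ✓
C6: sp2
C7: sp2
C8: sp3 ✓
C9: sp3 ✓
C10: sp2
C11: sp2
C5, C8, C9 → 3 sp3 carbons.

3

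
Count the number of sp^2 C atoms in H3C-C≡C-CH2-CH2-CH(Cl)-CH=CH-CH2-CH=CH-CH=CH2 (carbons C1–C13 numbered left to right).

C1: sp3
C2: sp
C3: sp
C4: sp3
C5: sp3
C6: sp3
C7: sp2 ✓
C8: sp2 ✓
C9: sp3
C10: sp2 ✓
C11: sp2 ✓
C12: sp2 ✓
C13: sp2 ✓
C7, C8, C10, C11, C12, C13 → 6 sp2 carbons.

6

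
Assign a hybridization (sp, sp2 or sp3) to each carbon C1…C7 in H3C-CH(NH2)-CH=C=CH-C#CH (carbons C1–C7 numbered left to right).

C1: 4 σ bonds — 4 electron domains, sp3.
C2 is sp3: 4 σ bonds, 4 electron-density regions.
C3 — 3 σ bonds, plus one π bond. Steric number 3, so sp2.
C4 carries 2 σ bonds, plus two π bonds, giving a steric number of 2, so it is sp.
C5 is sp2: 3 σ bonds, plus one π bond, 3 electron-density regions.
C6 has 2 σ bonds, plus two π bonds: steric number 2 → sp.
C7: 2 σ bonds, plus two π bonds — 2 electron domains, sp.

C1 sp3, C2 sp3, C3 sp2, C4 sp, C5 sp2, C6 sp, C7 sp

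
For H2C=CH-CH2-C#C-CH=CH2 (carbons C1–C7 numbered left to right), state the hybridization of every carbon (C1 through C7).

C1 sp2, C2 sp2, C3 sp3, C4 sp, C5 sp, C6 sp2, C7 sp2

C1 has 3 σ bonds, plus one π bond: steric number 3 → sp2.
C2: 3 σ bonds, plus one π bond — 3 electron domains, sp2.
C3 is sp3: 4 σ bonds, 4 electron-density regions.
C4 (2 σ bonds, plus two π bonds) has steric number 2: sp.
C5: 2 σ bonds, plus two π bonds; 2 regions of electron density → sp.
C6 (3 σ bonds, plus one π bond) has steric number 3: sp2.
C7 — 3 σ bonds, plus one π bond. Steric number 3, so sp2.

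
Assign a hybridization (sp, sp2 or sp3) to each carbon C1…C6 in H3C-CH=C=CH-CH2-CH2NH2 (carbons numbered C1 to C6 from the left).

C1 has 4 σ bonds: steric number 4 → sp3.
C2: 3 σ bonds, plus one π bond — 3 electron domains, sp2.
C3 is sp: 2 σ bonds, plus two π bonds, 2 electron-density regions.
C4: 3 σ bonds, plus one π bond; 3 regions of electron density → sp2.
C5: 4 σ bonds — 4 electron domains, sp3.
C6 is sp3: 4 σ bonds, 4 electron-density regions.

C1 sp3, C2 sp2, C3 sp, C4 sp2, C5 sp3, C6 sp3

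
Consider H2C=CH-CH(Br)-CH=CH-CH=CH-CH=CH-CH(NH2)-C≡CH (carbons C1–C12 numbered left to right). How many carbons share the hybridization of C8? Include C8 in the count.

C8 is sp2 (one π bond).
C1: sp2 ✓
C2: sp2 ✓
C3: sp3
C4: sp2 ✓
C5: sp2 ✓
C6: sp2 ✓
C7: sp2 ✓
C8: sp2 ✓
C9: sp2 ✓
C10: sp3
C11: sp
C12: sp
8 carbons are sp2.

8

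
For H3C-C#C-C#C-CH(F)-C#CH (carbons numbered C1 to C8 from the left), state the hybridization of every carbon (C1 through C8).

C1 — 4 σ bonds. Steric number 4, so sp3.
C2 (2 σ bonds, plus two π bonds) has steric number 2: sp.
C3 is sp: 2 σ bonds, plus two π bonds, 2 electron-density regions.
C4 — 2 σ bonds, plus two π bonds. Steric number 2, so sp.
C5: 2 σ bonds, plus two π bonds; 2 regions of electron density → sp.
C6 is sp3: 4 σ bonds, 4 electron-density regions.
C7 is sp: 2 σ bonds, plus two π bonds, 2 electron-density regions.
C8: 2 σ bonds, plus two π bonds; 2 regions of electron density → sp.

C1 sp3, C2 sp, C3 sp, C4 sp, C5 sp, C6 sp3, C7 sp, C8 sp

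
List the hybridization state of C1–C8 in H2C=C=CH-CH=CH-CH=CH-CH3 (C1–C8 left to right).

C1 sp2, C2 sp, C3 sp2, C4 sp2, C5 sp2, C6 sp2, C7 sp2, C8 sp3

C1 has 3 σ bonds, plus one π bond: steric number 3 → sp2.
C2 carries 2 σ bonds, plus two π bonds, giving a steric number of 2, so it is sp.
C3 has 3 σ bonds, plus one π bond: steric number 3 → sp2.
C4 carries 3 σ bonds, plus one π bond, giving a steric number of 3, so it is sp2.
C5 (3 σ bonds, plus one π bond) has steric number 3: sp2.
C6 is sp2: 3 σ bonds, plus one π bond, 3 electron-density regions.
C7: 3 σ bonds, plus one π bond; 3 regions of electron density → sp2.
C8: 4 σ bonds — 4 electron domains, sp3.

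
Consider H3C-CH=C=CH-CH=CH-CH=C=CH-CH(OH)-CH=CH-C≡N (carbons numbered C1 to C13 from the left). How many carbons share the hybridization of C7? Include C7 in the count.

C7 is sp2 (one π bond).
C1: sp3
C2: sp2 ✓
C3: sp
C4: sp2 ✓
C5: sp2 ✓
C6: sp2 ✓
C7: sp2 ✓
C8: sp
C9: sp2 ✓
C10: sp3
C11: sp2 ✓
C12: sp2 ✓
C13: sp
8 carbons are sp2.

8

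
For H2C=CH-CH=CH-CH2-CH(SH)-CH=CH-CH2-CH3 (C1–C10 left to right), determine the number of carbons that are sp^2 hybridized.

6

C1: sp2 ✓
C2: sp2 ✓
C3: sp2 ✓
C4: sp2 ✓
C5: sp3
C6: sp3
C7: sp2 ✓
C8: sp2 ✓
C9: sp3
C10: sp3
C1, C2, C3, C4, C7, C8 → 6 sp2 carbons.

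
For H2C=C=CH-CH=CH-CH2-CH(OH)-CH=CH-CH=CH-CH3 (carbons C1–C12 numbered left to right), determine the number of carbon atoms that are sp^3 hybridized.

3

C1: sp2
C2: sp
C3: sp2
C4: sp2
C5: sp2
C6: sp3 ✓
C7: sp3 ✓
C8: sp2
C9: sp2
C10: sp2
C11: sp2
C12: sp3 ✓
C6, C7, C12 → 3 sp3 carbons.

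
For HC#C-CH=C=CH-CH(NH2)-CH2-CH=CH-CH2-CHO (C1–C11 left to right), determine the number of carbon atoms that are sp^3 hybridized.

3

C1: sp
C2: sp
C3: sp2
C4: sp
C5: sp2
C6: sp3 ✓
C7: sp3 ✓
C8: sp2
C9: sp2
C10: sp3 ✓
C11: sp2
C6, C7, C10 → 3 sp3 carbons.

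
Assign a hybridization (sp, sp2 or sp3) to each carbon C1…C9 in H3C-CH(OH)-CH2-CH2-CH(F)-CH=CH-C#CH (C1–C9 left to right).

C1 sp3, C2 sp3, C3 sp3, C4 sp3, C5 sp3, C6 sp2, C7 sp2, C8 sp, C9 sp

C1 has 4 σ bonds: steric number 4 → sp3.
C2 (4 σ bonds) has steric number 4: sp3.
C3 has 4 σ bonds: steric number 4 → sp3.
C4 carries 4 σ bonds, giving a steric number of 4, so it is sp3.
C5: 4 σ bonds; 4 regions of electron density → sp3.
C6 is sp2: 3 σ bonds, plus one π bond, 3 electron-density regions.
C7: 3 σ bonds, plus one π bond — 3 electron domains, sp2.
C8 has 2 σ bonds, plus two π bonds: steric number 2 → sp.
C9: 2 σ bonds, plus two π bonds; 2 regions of electron density → sp.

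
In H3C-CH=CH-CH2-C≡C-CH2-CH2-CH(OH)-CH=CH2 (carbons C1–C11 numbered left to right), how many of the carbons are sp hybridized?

2

C1: sp3
C2: sp2
C3: sp2
C4: sp3
C5: sp ✓
C6: sp ✓
C7: sp3
C8: sp3
C9: sp3
C10: sp2
C11: sp2
C5, C6 → 2 sp carbons.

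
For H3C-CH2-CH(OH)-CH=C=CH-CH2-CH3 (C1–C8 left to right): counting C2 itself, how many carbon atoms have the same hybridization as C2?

C2 is sp3 (only σ bonds).
C1: sp3 ✓
C2: sp3 ✓
C3: sp3 ✓
C4: sp2
C5: sp
C6: sp2
C7: sp3 ✓
C8: sp3 ✓
5 carbons are sp3.

5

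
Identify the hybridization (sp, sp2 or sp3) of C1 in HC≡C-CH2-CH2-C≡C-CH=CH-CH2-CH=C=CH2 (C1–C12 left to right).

C1 (2 σ bonds, plus two π bonds) has steric number 2: sp.

sp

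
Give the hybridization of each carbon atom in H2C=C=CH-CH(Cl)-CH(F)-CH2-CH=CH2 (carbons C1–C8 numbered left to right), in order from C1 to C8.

C1 sp2, C2 sp, C3 sp2, C4 sp3, C5 sp3, C6 sp3, C7 sp2, C8 sp2

C1 (3 σ bonds, plus one π bond) has steric number 3: sp2.
C2 (2 σ bonds, plus two π bonds) has steric number 2: sp.
C3: 3 σ bonds, plus one π bond — 3 electron domains, sp2.
C4 — 4 σ bonds. Steric number 4, so sp3.
C5: 4 σ bonds; 4 regions of electron density → sp3.
C6 (4 σ bonds) has steric number 4: sp3.
C7 carries 3 σ bonds, plus one π bond, giving a steric number of 3, so it is sp2.
C8: 3 σ bonds, plus one π bond; 3 regions of electron density → sp2.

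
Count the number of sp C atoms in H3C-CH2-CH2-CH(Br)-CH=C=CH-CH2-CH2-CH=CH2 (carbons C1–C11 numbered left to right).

C1: sp3
C2: sp3
C3: sp3
C4: sp3
C5: sp2
C6: sp ✓
C7: sp2
C8: sp3
C9: sp3
C10: sp2
C11: sp2
C6 → 1 sp carbon.

1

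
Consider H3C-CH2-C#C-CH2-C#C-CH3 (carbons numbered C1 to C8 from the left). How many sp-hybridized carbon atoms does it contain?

4

C1: sp3
C2: sp3
C3: sp ✓
C4: sp ✓
C5: sp3
C6: sp ✓
C7: sp ✓
C8: sp3
C3, C4, C6, C7 → 4 sp carbons.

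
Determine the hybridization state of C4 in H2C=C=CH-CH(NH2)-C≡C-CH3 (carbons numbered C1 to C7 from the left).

sp^3

C4 carries 4 σ bonds, giving a steric number of 4, so it is sp3.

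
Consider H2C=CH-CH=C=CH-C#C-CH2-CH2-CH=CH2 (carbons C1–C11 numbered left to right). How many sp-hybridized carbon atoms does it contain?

3

C1: sp2
C2: sp2
C3: sp2
C4: sp ✓
C5: sp2
C6: sp ✓
C7: sp ✓
C8: sp3
C9: sp3
C10: sp2
C11: sp2
C4, C6, C7 → 3 sp carbons.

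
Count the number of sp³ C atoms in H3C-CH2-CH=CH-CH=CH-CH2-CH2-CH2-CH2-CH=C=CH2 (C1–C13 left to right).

6

C1: sp3 ✓
C2: sp3 ✓
C3: sp2
C4: sp2
C5: sp2
C6: sp2
C7: sp3 ✓
C8: sp3 ✓
C9: sp3 ✓
C10: sp3 ✓
C11: sp2
C12: sp
C13: sp2
C1, C2, C7, C8, C9, C10 → 6 sp3 carbons.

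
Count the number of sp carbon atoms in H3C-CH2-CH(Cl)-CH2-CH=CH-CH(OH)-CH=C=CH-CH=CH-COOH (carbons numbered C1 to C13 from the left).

1

C1: sp3
C2: sp3
C3: sp3
C4: sp3
C5: sp2
C6: sp2
C7: sp3
C8: sp2
C9: sp ✓
C10: sp2
C11: sp2
C12: sp2
C13: sp2
C9 → 1 sp carbon.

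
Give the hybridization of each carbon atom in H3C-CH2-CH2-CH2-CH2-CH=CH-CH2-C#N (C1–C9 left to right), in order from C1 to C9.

C1 is sp3: 4 σ bonds, 4 electron-density regions.
C2: 4 σ bonds; 4 regions of electron density → sp3.
C3: 4 σ bonds — 4 electron domains, sp3.
C4 carries 4 σ bonds, giving a steric number of 4, so it is sp3.
C5 — 4 σ bonds. Steric number 4, so sp3.
C6 (3 σ bonds, plus one π bond) has steric number 3: sp2.
C7: 3 σ bonds, plus one π bond — 3 electron domains, sp2.
C8: 4 σ bonds — 4 electron domains, sp3.
C9 is sp: 2 σ bonds, plus two π bonds, 2 electron-density regions.

C1 sp3, C2 sp3, C3 sp3, C4 sp3, C5 sp3, C6 sp2, C7 sp2, C8 sp3, C9 sp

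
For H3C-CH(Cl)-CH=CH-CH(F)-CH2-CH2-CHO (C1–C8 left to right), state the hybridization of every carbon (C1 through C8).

C1 — 4 σ bonds. Steric number 4, so sp3.
C2 — 4 σ bonds. Steric number 4, so sp3.
C3 — 3 σ bonds, plus one π bond. Steric number 3, so sp2.
C4 (3 σ bonds, plus one π bond) has steric number 3: sp2.
C5: 4 σ bonds; 4 regions of electron density → sp3.
C6: 4 σ bonds — 4 electron domains, sp3.
C7 carries 4 σ bonds, giving a steric number of 4, so it is sp3.
C8 — 3 σ bonds, plus one π bond. Steric number 3, so sp2.

C1 sp3, C2 sp3, C3 sp2, C4 sp2, C5 sp3, C6 sp3, C7 sp3, C8 sp2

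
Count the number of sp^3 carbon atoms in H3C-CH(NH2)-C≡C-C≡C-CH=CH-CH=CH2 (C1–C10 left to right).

C1: sp3 ✓
C2: sp3 ✓
C3: sp
C4: sp
C5: sp
C6: sp
C7: sp2
C8: sp2
C9: sp2
C10: sp2
C1, C2 → 2 sp3 carbons.

2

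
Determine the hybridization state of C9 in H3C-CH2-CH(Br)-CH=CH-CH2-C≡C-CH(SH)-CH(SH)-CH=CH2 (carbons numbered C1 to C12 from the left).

C9 (4 σ bonds) has steric number 4: sp3.

sp^3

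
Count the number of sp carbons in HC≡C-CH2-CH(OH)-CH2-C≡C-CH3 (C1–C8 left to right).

4

C1: sp ✓
C2: sp ✓
C3: sp3
C4: sp3
C5: sp3
C6: sp ✓
C7: sp ✓
C8: sp3
C1, C2, C6, C7 → 4 sp carbons.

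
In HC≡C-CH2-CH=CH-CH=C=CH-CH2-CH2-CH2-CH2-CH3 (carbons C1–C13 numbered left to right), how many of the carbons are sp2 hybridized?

4

C1: sp
C2: sp
C3: sp3
C4: sp2 ✓
C5: sp2 ✓
C6: sp2 ✓
C7: sp
C8: sp2 ✓
C9: sp3
C10: sp3
C11: sp3
C12: sp3
C13: sp3
C4, C5, C6, C8 → 4 sp2 carbons.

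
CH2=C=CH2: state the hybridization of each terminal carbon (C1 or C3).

Each terminal carbon (C1 or C3) is sp2: 3 σ bonds, plus one π bond, 3 electron-density regions.

sp^2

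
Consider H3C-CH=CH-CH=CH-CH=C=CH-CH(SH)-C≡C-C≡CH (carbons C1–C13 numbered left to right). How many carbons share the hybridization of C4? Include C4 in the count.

C4 is sp2 (one π bond).
C1: sp3
C2: sp2 ✓
C3: sp2 ✓
C4: sp2 ✓
C5: sp2 ✓
C6: sp2 ✓
C7: sp
C8: sp2 ✓
C9: sp3
C10: sp
C11: sp
C12: sp
C13: sp
6 carbons are sp2.

6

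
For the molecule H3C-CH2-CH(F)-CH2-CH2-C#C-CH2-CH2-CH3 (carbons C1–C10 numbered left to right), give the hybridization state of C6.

sp

C6 is sp: 2 σ bonds, plus two π bonds, 2 electron-density regions.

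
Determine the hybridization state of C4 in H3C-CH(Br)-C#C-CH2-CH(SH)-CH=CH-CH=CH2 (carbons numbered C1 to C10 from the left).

sp

C4: 2 σ bonds, plus two π bonds; 2 regions of electron density → sp.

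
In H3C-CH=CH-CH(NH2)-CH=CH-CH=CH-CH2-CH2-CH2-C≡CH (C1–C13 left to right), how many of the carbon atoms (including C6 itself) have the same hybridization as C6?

6

C6 is sp2 (one π bond).
C1: sp3
C2: sp2 ✓
C3: sp2 ✓
C4: sp3
C5: sp2 ✓
C6: sp2 ✓
C7: sp2 ✓
C8: sp2 ✓
C9: sp3
C10: sp3
C11: sp3
C12: sp
C13: sp
6 carbons are sp2.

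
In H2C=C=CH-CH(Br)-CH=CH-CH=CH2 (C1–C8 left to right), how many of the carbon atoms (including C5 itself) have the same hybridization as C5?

C5 is sp2 (one π bond).
C1: sp2 ✓
C2: sp
C3: sp2 ✓
C4: sp3
C5: sp2 ✓
C6: sp2 ✓
C7: sp2 ✓
C8: sp2 ✓
6 carbons are sp2.

6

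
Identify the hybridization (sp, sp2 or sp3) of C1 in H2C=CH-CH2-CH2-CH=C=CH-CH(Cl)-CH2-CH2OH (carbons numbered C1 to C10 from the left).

C1 carries 3 σ bonds, plus one π bond, giving a steric number of 3, so it is sp2.

sp^2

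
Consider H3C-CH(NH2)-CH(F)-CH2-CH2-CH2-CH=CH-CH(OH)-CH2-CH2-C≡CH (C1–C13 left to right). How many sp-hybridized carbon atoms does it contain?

C1: sp3
C2: sp3
C3: sp3
C4: sp3
C5: sp3
C6: sp3
C7: sp2
C8: sp2
C9: sp3
C10: sp3
C11: sp3
C12: sp ✓
C13: sp ✓
C12, C13 → 2 sp carbons.

2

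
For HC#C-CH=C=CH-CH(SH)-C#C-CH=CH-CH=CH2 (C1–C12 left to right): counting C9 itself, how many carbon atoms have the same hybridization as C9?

6

C9 is sp2 (one π bond).
C1: sp
C2: sp
C3: sp2 ✓
C4: sp
C5: sp2 ✓
C6: sp3
C7: sp
C8: sp
C9: sp2 ✓
C10: sp2 ✓
C11: sp2 ✓
C12: sp2 ✓
6 carbons are sp2.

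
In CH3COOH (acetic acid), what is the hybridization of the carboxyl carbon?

sp^2

The carboxyl carbon — 3 σ bonds, plus one π bond. Steric number 3, so sp2.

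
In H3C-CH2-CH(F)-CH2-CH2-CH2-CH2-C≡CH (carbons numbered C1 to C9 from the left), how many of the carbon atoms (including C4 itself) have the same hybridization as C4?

C4 is sp3 (only σ bonds).
C1: sp3 ✓
C2: sp3 ✓
C3: sp3 ✓
C4: sp3 ✓
C5: sp3 ✓
C6: sp3 ✓
C7: sp3 ✓
C8: sp
C9: sp
7 carbons are sp3.

7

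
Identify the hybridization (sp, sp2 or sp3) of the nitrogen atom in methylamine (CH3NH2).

Three σ bonds + one lone pair = steric number 4 → sp3.

sp^3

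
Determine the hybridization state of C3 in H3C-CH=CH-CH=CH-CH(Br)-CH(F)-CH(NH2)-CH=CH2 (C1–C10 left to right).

C3 — 3 σ bonds, plus one π bond. Steric number 3, so sp2.

sp^2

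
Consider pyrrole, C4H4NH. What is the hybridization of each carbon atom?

Each carbon atom — 3 σ bonds, plus one π bond. Steric number 3, so sp2.

sp^2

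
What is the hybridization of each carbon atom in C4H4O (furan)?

sp2

Each carbon atom: 3 σ bonds, plus one π bond — 3 electron domains, sp2.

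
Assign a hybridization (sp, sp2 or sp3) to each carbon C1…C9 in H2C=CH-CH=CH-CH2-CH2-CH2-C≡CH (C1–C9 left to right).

C1 sp2, C2 sp2, C3 sp2, C4 sp2, C5 sp3, C6 sp3, C7 sp3, C8 sp, C9 sp

C1 carries 3 σ bonds, plus one π bond, giving a steric number of 3, so it is sp2.
C2 — 3 σ bonds, plus one π bond. Steric number 3, so sp2.
C3 (3 σ bonds, plus one π bond) has steric number 3: sp2.
C4 (3 σ bonds, plus one π bond) has steric number 3: sp2.
C5: 4 σ bonds — 4 electron domains, sp3.
C6 (4 σ bonds) has steric number 4: sp3.
C7 is sp3: 4 σ bonds, 4 electron-density regions.
C8 is sp: 2 σ bonds, plus two π bonds, 2 electron-density regions.
C9 — 2 σ bonds, plus two π bonds. Steric number 2, so sp.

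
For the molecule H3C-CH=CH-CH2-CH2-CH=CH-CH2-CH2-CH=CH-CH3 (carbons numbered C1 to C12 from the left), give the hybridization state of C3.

sp^2

C3 carries 3 σ bonds, plus one π bond, giving a steric number of 3, so it is sp2.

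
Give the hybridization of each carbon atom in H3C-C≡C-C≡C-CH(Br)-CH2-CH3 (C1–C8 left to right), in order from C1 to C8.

C1 carries 4 σ bonds, giving a steric number of 4, so it is sp3.
C2 is sp: 2 σ bonds, plus two π bonds, 2 electron-density regions.
C3 carries 2 σ bonds, plus two π bonds, giving a steric number of 2, so it is sp.
C4 (2 σ bonds, plus two π bonds) has steric number 2: sp.
C5: 2 σ bonds, plus two π bonds; 2 regions of electron density → sp.
C6 carries 4 σ bonds, giving a steric number of 4, so it is sp3.
C7 — 4 σ bonds. Steric number 4, so sp3.
C8 is sp3: 4 σ bonds, 4 electron-density regions.

C1 sp3, C2 sp, C3 sp, C4 sp, C5 sp, C6 sp3, C7 sp3, C8 sp3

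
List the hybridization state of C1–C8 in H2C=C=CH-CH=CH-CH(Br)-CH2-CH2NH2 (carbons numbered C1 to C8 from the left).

C1 sp2, C2 sp, C3 sp2, C4 sp2, C5 sp2, C6 sp3, C7 sp3, C8 sp3

C1: 3 σ bonds, plus one π bond — 3 electron domains, sp2.
C2 carries 2 σ bonds, plus two π bonds, giving a steric number of 2, so it is sp.
C3 has 3 σ bonds, plus one π bond: steric number 3 → sp2.
C4 (3 σ bonds, plus one π bond) has steric number 3: sp2.
C5 (3 σ bonds, plus one π bond) has steric number 3: sp2.
C6 carries 4 σ bonds, giving a steric number of 4, so it is sp3.
C7 — 4 σ bonds. Steric number 4, so sp3.
C8 — 4 σ bonds. Steric number 4, so sp3.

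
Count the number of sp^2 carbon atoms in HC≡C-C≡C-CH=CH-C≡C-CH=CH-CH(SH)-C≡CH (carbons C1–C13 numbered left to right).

4

C1: sp
C2: sp
C3: sp
C4: sp
C5: sp2 ✓
C6: sp2 ✓
C7: sp
C8: sp
C9: sp2 ✓
C10: sp2 ✓
C11: sp3
C12: sp
C13: sp
C5, C6, C9, C10 → 4 sp2 carbons.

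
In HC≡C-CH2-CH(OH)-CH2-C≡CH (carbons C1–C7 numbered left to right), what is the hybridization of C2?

sp

C2 carries 2 σ bonds, plus two π bonds, giving a steric number of 2, so it is sp.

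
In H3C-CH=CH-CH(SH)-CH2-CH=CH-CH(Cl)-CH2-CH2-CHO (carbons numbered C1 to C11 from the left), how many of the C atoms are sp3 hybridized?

C1: sp3 ✓
C2: sp2
C3: sp2
C4: sp3 ✓
C5: sp3 ✓
C6: sp2
C7: sp2
C8: sp3 ✓
C9: sp3 ✓
C10: sp3 ✓
C11: sp2
C1, C4, C5, C8, C9, C10 → 6 sp3 carbons.

6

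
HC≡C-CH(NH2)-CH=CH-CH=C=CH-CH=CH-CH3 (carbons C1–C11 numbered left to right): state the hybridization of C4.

C4 (3 σ bonds, plus one π bond) has steric number 3: sp2.

sp²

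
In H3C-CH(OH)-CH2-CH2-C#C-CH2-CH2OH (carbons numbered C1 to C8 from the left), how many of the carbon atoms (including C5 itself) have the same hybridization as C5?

2

C5 is sp (two π bonds).
C1: sp3
C2: sp3
C3: sp3
C4: sp3
C5: sp ✓
C6: sp ✓
C7: sp3
C8: sp3
2 carbons are sp.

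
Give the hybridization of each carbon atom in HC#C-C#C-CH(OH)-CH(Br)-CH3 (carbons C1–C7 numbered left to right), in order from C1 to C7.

C1 sp, C2 sp, C3 sp, C4 sp, C5 sp3, C6 sp3, C7 sp3

C1 (2 σ bonds, plus two π bonds) has steric number 2: sp.
C2 is sp: 2 σ bonds, plus two π bonds, 2 electron-density regions.
C3 carries 2 σ bonds, plus two π bonds, giving a steric number of 2, so it is sp.
C4 has 2 σ bonds, plus two π bonds: steric number 2 → sp.
C5 — 4 σ bonds. Steric number 4, so sp3.
C6 carries 4 σ bonds, giving a steric number of 4, so it is sp3.
C7 is sp3: 4 σ bonds, 4 electron-density regions.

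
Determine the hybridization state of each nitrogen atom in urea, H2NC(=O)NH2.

sp2

Both N lone pairs are conjugated with the C=O; planar sp2.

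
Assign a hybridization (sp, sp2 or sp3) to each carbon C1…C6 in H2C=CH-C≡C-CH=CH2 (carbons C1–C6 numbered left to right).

C1 sp2, C2 sp2, C3 sp, C4 sp, C5 sp2, C6 sp2

C1: 3 σ bonds, plus one π bond — 3 electron domains, sp2.
C2 is sp2: 3 σ bonds, plus one π bond, 3 electron-density regions.
C3 has 2 σ bonds, plus two π bonds: steric number 2 → sp.
C4: 2 σ bonds, plus two π bonds — 2 electron domains, sp.
C5 has 3 σ bonds, plus one π bond: steric number 3 → sp2.
C6 (3 σ bonds, plus one π bond) has steric number 3: sp2.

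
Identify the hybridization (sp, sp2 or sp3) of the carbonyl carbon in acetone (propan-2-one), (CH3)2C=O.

The carbonyl carbon — 3 σ bonds, plus one π bond. Steric number 3, so sp2.

sp^2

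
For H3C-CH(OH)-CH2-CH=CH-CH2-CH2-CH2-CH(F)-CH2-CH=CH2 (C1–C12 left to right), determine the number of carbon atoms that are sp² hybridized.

4

C1: sp3
C2: sp3
C3: sp3
C4: sp2 ✓
C5: sp2 ✓
C6: sp3
C7: sp3
C8: sp3
C9: sp3
C10: sp3
C11: sp2 ✓
C12: sp2 ✓
C4, C5, C11, C12 → 4 sp2 carbons.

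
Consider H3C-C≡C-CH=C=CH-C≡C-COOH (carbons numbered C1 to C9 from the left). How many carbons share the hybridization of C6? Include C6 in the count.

C6 is sp2 (one π bond).
C1: sp3
C2: sp
C3: sp
C4: sp2 ✓
C5: sp
C6: sp2 ✓
C7: sp
C8: sp
C9: sp2 ✓
3 carbons are sp2.

3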